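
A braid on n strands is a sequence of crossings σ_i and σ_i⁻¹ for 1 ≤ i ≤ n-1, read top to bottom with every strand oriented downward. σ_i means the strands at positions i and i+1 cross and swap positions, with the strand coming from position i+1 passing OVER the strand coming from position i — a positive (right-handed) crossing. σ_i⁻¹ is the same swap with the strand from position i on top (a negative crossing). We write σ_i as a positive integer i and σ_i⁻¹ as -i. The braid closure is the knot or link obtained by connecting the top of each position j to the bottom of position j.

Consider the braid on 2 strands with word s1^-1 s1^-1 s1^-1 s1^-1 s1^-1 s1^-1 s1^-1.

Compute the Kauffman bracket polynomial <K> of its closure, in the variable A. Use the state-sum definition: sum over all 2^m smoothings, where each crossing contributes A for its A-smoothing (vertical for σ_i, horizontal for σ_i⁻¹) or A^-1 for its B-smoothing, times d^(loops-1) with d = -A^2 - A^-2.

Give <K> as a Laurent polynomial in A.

Braid: s1^-1 s1^-1 s1^-1 s1^-1 s1^-1 s1^-1 s1^-1 on 2 strands, 7 crossings.
Writhe w = (#positive) - (#negative) = 0 - 7 = -7.
Enumerate smoothing states for the bracket polynomial. There are 2^7 = 128 states.
For each crossing: s=0 is the vertical smoothing, s=1 horizontal. Crossing k contributes A^(sign_k * (1 - 2*s_k)); loop factor d = -A^2 - A^-2.
Tabulate the states by total A-exponent and number of loops L (A-exp: L × count):
  A^7: L=7 ×1
  A^5: L=6 ×7
  A^3: L=5 ×21
  A^1: L=4 ×35
  A^-1: L=3 ×35
  A^-3: L=2 ×21
  A^-5: L=1 ×7
  A^-7: L=2 ×1
Each group contributes A^e * Σ count * d^(L-1):
Powers of d = -A^2 - A^-2: d^2 = A^4 + 2 + A^-4; d^3 = -A^6 - 3*A^2 - 3*A^-2 - A^-6; d^4 = A^8 + 4*A^4 + 6 + 4*A^-4 + A^-8; d^5 = -A^10 - 5*A^6 - 10*A^2 - 10*A^-2 - 5*A^-6 - A^-10; d^6 = A^12 + 6*A^8 + 15*A^4 + 20 + 15*A^-4 + 6*A^-8 + A^-12.
  A^7 * (d^6) = A^19 + 6*A^15 + 15*A^11 + 20*A^7 + 15*A^3 + 6*A^-1 + A^-5
  A^5 * (7*d^5) = -7*A^15 - 35*A^11 - 70*A^7 - 70*A^3 - 35*A^-1 - 7*A^-5
  A^3 * (21*d^4) = 21*A^11 + 84*A^7 + 126*A^3 + 84*A^-1 + 21*A^-5
  A^1 * (35*d^3) = -35*A^7 - 105*A^3 - 105*A^-1 - 35*A^-5
  A^-1 * (35*d^2) = 35*A^3 + 70*A^-1 + 35*A^-5
  A^-3 * (21*d) = -21*A^-1 - 21*A^-5
  A^-5 * (7) = 7*A^-5
  A^-7 * (d) = -A^-5 - A^-9
Summing the groups: <K> = A^19 - A^15 + A^11 - A^7 + A^3 - A^-1 - A^-9

Answer: A^19 - A^15 + A^11 - A^7 + A^3 - A^-1 - A^-9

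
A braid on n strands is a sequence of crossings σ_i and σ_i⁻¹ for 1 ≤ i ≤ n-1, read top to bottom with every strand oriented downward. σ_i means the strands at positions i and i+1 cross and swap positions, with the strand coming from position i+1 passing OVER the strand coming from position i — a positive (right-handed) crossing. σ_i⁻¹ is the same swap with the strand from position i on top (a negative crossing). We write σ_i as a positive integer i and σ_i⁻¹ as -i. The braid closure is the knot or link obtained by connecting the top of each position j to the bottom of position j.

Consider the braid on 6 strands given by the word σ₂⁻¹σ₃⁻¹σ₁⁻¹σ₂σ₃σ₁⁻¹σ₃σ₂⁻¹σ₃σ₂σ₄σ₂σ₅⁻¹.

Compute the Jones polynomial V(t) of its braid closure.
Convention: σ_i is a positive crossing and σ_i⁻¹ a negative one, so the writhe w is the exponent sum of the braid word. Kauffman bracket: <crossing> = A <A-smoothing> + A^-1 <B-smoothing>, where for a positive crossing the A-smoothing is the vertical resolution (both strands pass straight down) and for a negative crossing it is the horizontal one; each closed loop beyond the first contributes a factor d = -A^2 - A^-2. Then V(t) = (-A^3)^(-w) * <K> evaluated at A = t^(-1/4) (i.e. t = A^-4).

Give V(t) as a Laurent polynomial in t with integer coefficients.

-t^5 + 2*t^4 - 2*t^3 + 3*t^2 - 3*t + 3 - 2*t^-1 + t^-2

Derivation:
The presented braid s2^-1 s3^-1 s1^-1 s2 s3 s1^-1 s3 s2^-1 s3 s2 s4 s2 s5^-1 on 6 strands reduces by inverse Markov moves (closure unchanged at each step):
  Destabilize: the word has the form β·s5^-1 where s5^-1 occurs only as the final letter (β ∈ B_5); drop it and the last strand → 5 strands.
  Deconjugate: the word is γ·β·γ⁻¹ with γ = s2^-1 (prefix) and γ⁻¹ = s2 (suffix); strip both.
  Destabilize: the word has the form β·s4 where s4 occurs only as the final letter (β ∈ B_4); drop it and the last strand → 4 strands.
Reduced to β = s3^-1 s1^-1 s2 s3 s1^-1 s3 s2^-1 s3 s2 on 4 strands, 9 crossings.
Compute on β:
Braid: s3^-1 s1^-1 s2 s3 s1^-1 s3 s2^-1 s3 s2 on 4 strands, 9 crossings.
Writhe w = (#positive) - (#negative) = 5 - 4 = 1.
Enumerate smoothing states for the bracket polynomial. There are 2^9 = 512 states.
Each crossing splits two ways (0=vertical, 1=horizontal). The state's weight is A^(#A-smoothings - #B-smoothings) * d^(loops - 1).
Tabulate the states by total A-exponent and number of loops L (A-exp: L × count):
  A^9: L=2 ×1
  A^7: L=1 ×3, L=3 ×6
  A^5: L=2 ×26, L=4 ×10
  A^3: L=1 ×21, L=3 ×58, L=5 ×5
  A^1: L=2 ×86, L=4 ×39, L=6 ×1
  A^-1: L=1 ×35, L=3 ×80, L=5 ×11
  A^-3: L=2 ×53, L=4 ×30, L=6 ×1
  A^-5: L=3 ×32, L=5 ×4
  A^-7: L=4 ×9
  A^-9: L=5 ×1
Each group contributes A^e * Σ count * d^(L-1):
Powers of d = -A^2 - A^-2: d^2 = A^4 + 2 + A^-4; d^3 = -A^6 - 3*A^2 - 3*A^-2 - A^-6; d^4 = A^8 + 4*A^4 + 6 + 4*A^-4 + A^-8; d^5 = -A^10 - 5*A^6 - 10*A^2 - 10*A^-2 - 5*A^-6 - A^-10.
  A^9 * (d) = -A^11 - A^7
  A^7 * (3 + 6*d^2) = 6*A^11 + 15*A^7 + 6*A^3
  A^5 * (26*d + 10*d^3) = -10*A^11 - 56*A^7 - 56*A^3 - 10*A^-1
  A^3 * (21 + 58*d^2 + 5*d^4) = 5*A^11 + 78*A^7 + 167*A^3 + 78*A^-1 + 5*A^-5
  A^1 * (86*d + 39*d^3 + d^5) = -A^11 - 44*A^7 - 213*A^3 - 213*A^-1 - 44*A^-5 - A^-9
  A^-1 * (35 + 80*d^2 + 11*d^4) = 11*A^7 + 124*A^3 + 261*A^-1 + 124*A^-5 + 11*A^-9
  A^-3 * (53*d + 30*d^3 + d^5) = -A^7 - 35*A^3 - 153*A^-1 - 153*A^-5 - 35*A^-9 - A^-13
  A^-5 * (32*d^2 + 4*d^4) = 4*A^3 + 48*A^-1 + 88*A^-5 + 48*A^-9 + 4*A^-13
  A^-7 * (9*d^3) = -9*A^-1 - 27*A^-5 - 27*A^-9 - 9*A^-13
  A^-9 * (d^4) = A^-1 + 4*A^-5 + 6*A^-9 + 4*A^-13 + A^-17
Summing the groups: <K> = -A^11 + 2*A^7 - 3*A^3 + 3*A^-1 - 3*A^-5 + 2*A^-9 - 2*A^-13 + A^-17
Normalise by the writhe: (-A^3)^(-w) = (-A^3)^(-1) = -A^-3, so f(A) = -A^-3 * <K> = A^8 - 2*A^4 + 3 - 3*A^-4 + 3*A^-8 - 2*A^-12 + 2*A^-16 - A^-20.
Substitute A = t^(-1/4), i.e. A^e → t^(-e/4): V(t) = -t^5 + 2*t^4 - 2*t^3 + 3*t^2 - 3*t + 3 - 2*t^-1 + t^-2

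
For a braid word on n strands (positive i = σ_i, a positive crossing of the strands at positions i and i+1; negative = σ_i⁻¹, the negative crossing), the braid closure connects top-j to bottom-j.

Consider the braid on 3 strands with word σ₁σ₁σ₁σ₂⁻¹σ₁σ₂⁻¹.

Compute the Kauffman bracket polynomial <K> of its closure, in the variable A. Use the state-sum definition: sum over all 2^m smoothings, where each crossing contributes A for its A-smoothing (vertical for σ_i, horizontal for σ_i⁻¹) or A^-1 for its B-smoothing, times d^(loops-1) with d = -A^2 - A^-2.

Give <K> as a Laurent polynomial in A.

Braid: s1 s1 s1 s2^-1 s1 s2^-1 on 3 strands, 6 crossings.
Writhe w = (#positive) - (#negative) = 4 - 2 = 2.
Enumerate smoothing states for the bracket polynomial. There are 2^6 = 64 states.
Each crossing splits two ways (0=vertical, 1=horizontal). The state's weight is A^(#A-smoothings - #B-smoothings) * d^(loops - 1).
Tabulate the states by total A-exponent and number of loops L (A-exp: L × count):
  A^6: L=3 ×1
  A^4: L=2 ×6
  A^2: L=1 ×11, L=3 ×4
  A^0: L=2 ×19, L=4 ×1
  A^-2: L=3 ×15
  A^-4: L=4 ×6
  A^-6: L=5 ×1
Each group contributes A^e * Σ count * d^(L-1):
Powers of d = -A^2 - A^-2: d^2 = A^4 + 2 + A^-4; d^3 = -A^6 - 3*A^2 - 3*A^-2 - A^-6; d^4 = A^8 + 4*A^4 + 6 + 4*A^-4 + A^-8.
  A^6 * (d^2) = A^10 + 2*A^6 + A^2
  A^4 * (6*d) = -6*A^6 - 6*A^2
  A^2 * (11 + 4*d^2) = 4*A^6 + 19*A^2 + 4*A^-2
  A^0 * (19*d + d^3) = -A^6 - 22*A^2 - 22*A^-2 - A^-6
  A^-2 * (15*d^2) = 15*A^2 + 30*A^-2 + 15*A^-6
  A^-4 * (6*d^3) = -6*A^2 - 18*A^-2 - 18*A^-6 - 6*A^-10
  A^-6 * (d^4) = A^2 + 4*A^-2 + 6*A^-6 + 4*A^-10 + A^-14
Summing the groups: <K> = A^10 - A^6 + 2*A^2 - 2*A^-2 + 2*A^-6 - 2*A^-10 + A^-14

Answer: A^10 - A^6 + 2*A^2 - 2*A^-2 + 2*A^-6 - 2*A^-10 + A^-14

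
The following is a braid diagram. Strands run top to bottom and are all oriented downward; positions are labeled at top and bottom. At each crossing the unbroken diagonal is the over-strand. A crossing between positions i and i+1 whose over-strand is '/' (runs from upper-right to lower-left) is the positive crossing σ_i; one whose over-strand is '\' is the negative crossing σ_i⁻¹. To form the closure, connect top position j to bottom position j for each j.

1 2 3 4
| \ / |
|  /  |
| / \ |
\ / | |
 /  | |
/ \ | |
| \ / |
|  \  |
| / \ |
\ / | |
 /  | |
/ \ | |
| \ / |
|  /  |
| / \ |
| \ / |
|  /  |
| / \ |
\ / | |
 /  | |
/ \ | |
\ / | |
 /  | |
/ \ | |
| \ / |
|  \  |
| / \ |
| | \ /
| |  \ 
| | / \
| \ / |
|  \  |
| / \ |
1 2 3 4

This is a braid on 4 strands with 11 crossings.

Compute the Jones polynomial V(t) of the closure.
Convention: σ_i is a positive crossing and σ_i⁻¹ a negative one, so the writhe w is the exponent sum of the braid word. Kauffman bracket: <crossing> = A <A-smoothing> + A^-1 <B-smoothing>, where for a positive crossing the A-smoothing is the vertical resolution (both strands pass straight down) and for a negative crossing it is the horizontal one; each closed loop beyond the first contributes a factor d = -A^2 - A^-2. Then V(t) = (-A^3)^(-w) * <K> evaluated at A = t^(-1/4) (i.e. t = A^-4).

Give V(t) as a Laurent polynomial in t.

t^7 - 2*t^6 + 2*t^5 - 3*t^4 + 3*t^3 - 2*t^2 + 2*t

Derivation:
Reading the diagram top to bottom ('/'-over between positions i,i+1 = s_i, '\'-over = s_i^-1): braid word = s2 s1 s2^-1 s1 s2 s2 s1 s1 s2^-1 s3^-1 s2^-1.
The presented braid s2 s1 s2^-1 s1 s2 s2 s1 s1 s2^-1 s3^-1 s2^-1 on 4 strands reduces by inverse Markov moves (closure unchanged at each step):
  Deconjugate: the word is γ·β·γ⁻¹ with γ = s2 (prefix) and γ⁻¹ = s2^-1 (suffix); strip both.
  Destabilize: the word has the form β·s3^-1 where s3^-1 occurs only as the final letter (β ∈ B_3); drop it and the last strand → 3 strands.
Reduced to β = s1 s2^-1 s1 s2 s2 s1 s1 s2^-1 on 3 strands, 8 crossings.
Compute on β:
Braid: s1 s2^-1 s1 s2 s2 s1 s1 s2^-1 on 3 strands, 8 crossings.
Writhe w = (#positive) - (#negative) = 6 - 2 = 4.
Enumerate smoothing states for the bracket polynomial. There are 2^8 = 256 states.
Smooth each crossing (0=||, 1=⌣⌢); contribution A^(Σ sign_k(1-2s_k)) * d^(L-1).
Tabulate the states by total A-exponent and number of loops L (A-exp: L × count):
  A^8: L=3 ×1
  A^6: L=2 ×6, L=4 ×2
  A^4: L=1 ×11, L=3 ×16, L=5 ×1
  A^2: L=2 ×47, L=4 ×9
  A^0: L=1 ×26, L=3 ×43, L=5 ×1
  A^-2: L=2 ×41, L=4 ×15
  A^-4: L=3 ×26, L=5 ×2
  A^-6: L=4 ×8
  A^-8: L=5 ×1
Each group contributes A^e * Σ count * d^(L-1):
Powers of d = -A^2 - A^-2: d^2 = A^4 + 2 + A^-4; d^3 = -A^6 - 3*A^2 - 3*A^-2 - A^-6; d^4 = A^8 + 4*A^4 + 6 + 4*A^-4 + A^-8.
  A^8 * (d^2) = A^12 + 2*A^8 + A^4
  A^6 * (6*d + 2*d^3) = -2*A^12 - 12*A^8 - 12*A^4 - 2
  A^4 * (11 + 16*d^2 + d^4) = A^12 + 20*A^8 + 49*A^4 + 20 + A^-4
  A^2 * (47*d + 9*d^3) = -9*A^8 - 74*A^4 - 74 - 9*A^-4
  A^0 * (26 + 43*d^2 + d^4) = A^8 + 47*A^4 + 118 + 47*A^-4 + A^-8
  A^-2 * (41*d + 15*d^3) = -15*A^4 - 86 - 86*A^-4 - 15*A^-8
  A^-4 * (26*d^2 + 2*d^4) = 2*A^4 + 34 + 64*A^-4 + 34*A^-8 + 2*A^-12
  A^-6 * (8*d^3) = -8 - 24*A^-4 - 24*A^-8 - 8*A^-12
  A^-8 * (d^4) = 1 + 4*A^-4 + 6*A^-8 + 4*A^-12 + A^-16
Summing the groups: <K> = 2*A^8 - 2*A^4 + 3 - 3*A^-4 + 2*A^-8 - 2*A^-12 + A^-16
Normalise by the writhe: (-A^3)^(-w) = (-A^3)^(-4) = A^-12, so f(A) = A^-12 * <K> = 2*A^-4 - 2*A^-8 + 3*A^-12 - 3*A^-16 + 2*A^-20 - 2*A^-24 + A^-28.
Substitute A = t^(-1/4), i.e. A^e → t^(-e/4): V(t) = t^7 - 2*t^6 + 2*t^5 - 3*t^4 + 3*t^3 - 2*t^2 + 2*t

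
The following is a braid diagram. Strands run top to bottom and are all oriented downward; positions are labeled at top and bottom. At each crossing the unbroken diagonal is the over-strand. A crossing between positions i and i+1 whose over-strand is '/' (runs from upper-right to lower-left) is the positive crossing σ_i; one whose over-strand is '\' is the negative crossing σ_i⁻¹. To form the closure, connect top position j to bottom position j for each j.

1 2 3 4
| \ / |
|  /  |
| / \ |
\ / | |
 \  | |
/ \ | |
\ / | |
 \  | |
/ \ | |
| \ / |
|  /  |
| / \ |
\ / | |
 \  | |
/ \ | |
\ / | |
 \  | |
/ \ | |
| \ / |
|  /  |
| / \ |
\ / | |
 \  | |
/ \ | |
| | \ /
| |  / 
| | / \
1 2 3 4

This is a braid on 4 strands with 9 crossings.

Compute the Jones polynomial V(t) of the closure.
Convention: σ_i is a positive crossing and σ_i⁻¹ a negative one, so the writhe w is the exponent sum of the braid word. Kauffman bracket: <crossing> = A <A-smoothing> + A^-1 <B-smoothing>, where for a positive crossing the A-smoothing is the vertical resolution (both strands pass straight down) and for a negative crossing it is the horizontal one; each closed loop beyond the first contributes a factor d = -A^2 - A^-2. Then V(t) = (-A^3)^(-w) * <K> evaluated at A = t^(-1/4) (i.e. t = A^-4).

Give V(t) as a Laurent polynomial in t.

-t^2 + 3*t - 4 + 6*t^-1 - 6*t^-2 + 6*t^-3 - 5*t^-4 + 3*t^-5 - t^-6

Derivation:
Reading the diagram top to bottom ('/'-over between positions i,i+1 = s_i, '\'-over = s_i^-1): braid word = s2 s1^-1 s1^-1 s2 s1^-1 s1^-1 s2 s1^-1 s3.
The presented braid s2 s1^-1 s1^-1 s2 s1^-1 s1^-1 s2 s1^-1 s3 on 4 strands reduces by inverse Markov moves (closure unchanged at each step):
  Destabilize: the word has the form β·s3 where s3 occurs only as the final letter (β ∈ B_3); drop it and the last strand → 3 strands.
Reduced to β = s2 s1^-1 s1^-1 s2 s1^-1 s1^-1 s2 s1^-1 on 3 strands, 8 crossings.
Compute on β:
Braid: s2 s1^-1 s1^-1 s2 s1^-1 s1^-1 s2 s1^-1 on 3 strands, 8 crossings.
Writhe w = (#positive) - (#negative) = 3 - 5 = -2.
Computing the Kauffman bracket via state sum. There are 2^8 = 256 states.
Each crossing splits two ways (0=vertical, 1=horizontal). The state's weight is A^(#A-smoothings - #B-smoothings) * d^(loops - 1).
Tabulate the states by total A-exponent and number of loops L (A-exp: L × count):
  A^8: L=6 ×1
  A^6: L=5 ×8
  A^4: L=4 ×28
  A^2: L=3 ×55, L=5 ×1
  A^0: L=2 ×63, L=4 ×7
  A^-2: L=1 ×35, L=3 ×21
  A^-4: L=2 ×26, L=4 ×2
  A^-6: L=3 ×8
  A^-8: L=4 ×1
Each group contributes A^e * Σ count * d^(L-1):
Powers of d = -A^2 - A^-2: d^2 = A^4 + 2 + A^-4; d^3 = -A^6 - 3*A^2 - 3*A^-2 - A^-6; d^4 = A^8 + 4*A^4 + 6 + 4*A^-4 + A^-8; d^5 = -A^10 - 5*A^6 - 10*A^2 - 10*A^-2 - 5*A^-6 - A^-10.
  A^8 * (d^5) = -A^18 - 5*A^14 - 10*A^10 - 10*A^6 - 5*A^2 - A^-2
  A^6 * (8*d^4) = 8*A^14 + 32*A^10 + 48*A^6 + 32*A^2 + 8*A^-2
  A^4 * (28*d^3) = -28*A^10 - 84*A^6 - 84*A^2 - 28*A^-2
  A^2 * (55*d^2 + d^4) = A^10 + 59*A^6 + 116*A^2 + 59*A^-2 + A^-6
  A^0 * (63*d + 7*d^3) = -7*A^6 - 84*A^2 - 84*A^-2 - 7*A^-6
  A^-2 * (35 + 21*d^2) = 21*A^2 + 77*A^-2 + 21*A^-6
  A^-4 * (26*d + 2*d^3) = -2*A^2 - 32*A^-2 - 32*A^-6 - 2*A^-10
  A^-6 * (8*d^2) = 8*A^-2 + 16*A^-6 + 8*A^-10
  A^-8 * (d^3) = -A^-2 - 3*A^-6 - 3*A^-10 - A^-14
Summing the groups: <K> = -A^18 + 3*A^14 - 5*A^10 + 6*A^6 - 6*A^2 + 6*A^-2 - 4*A^-6 + 3*A^-10 - A^-14
Normalise by the writhe: (-A^3)^(-w) = (-A^3)^(2) = A^6, so f(A) = A^6 * <K> = -A^24 + 3*A^20 - 5*A^16 + 6*A^12 - 6*A^8 + 6*A^4 - 4 + 3*A^-4 - A^-8.
Substitute A = t^(-1/4), i.e. A^e → t^(-e/4): V(t) = -t^2 + 3*t - 4 + 6*t^-1 - 6*t^-2 + 6*t^-3 - 5*t^-4 + 3*t^-5 - t^-6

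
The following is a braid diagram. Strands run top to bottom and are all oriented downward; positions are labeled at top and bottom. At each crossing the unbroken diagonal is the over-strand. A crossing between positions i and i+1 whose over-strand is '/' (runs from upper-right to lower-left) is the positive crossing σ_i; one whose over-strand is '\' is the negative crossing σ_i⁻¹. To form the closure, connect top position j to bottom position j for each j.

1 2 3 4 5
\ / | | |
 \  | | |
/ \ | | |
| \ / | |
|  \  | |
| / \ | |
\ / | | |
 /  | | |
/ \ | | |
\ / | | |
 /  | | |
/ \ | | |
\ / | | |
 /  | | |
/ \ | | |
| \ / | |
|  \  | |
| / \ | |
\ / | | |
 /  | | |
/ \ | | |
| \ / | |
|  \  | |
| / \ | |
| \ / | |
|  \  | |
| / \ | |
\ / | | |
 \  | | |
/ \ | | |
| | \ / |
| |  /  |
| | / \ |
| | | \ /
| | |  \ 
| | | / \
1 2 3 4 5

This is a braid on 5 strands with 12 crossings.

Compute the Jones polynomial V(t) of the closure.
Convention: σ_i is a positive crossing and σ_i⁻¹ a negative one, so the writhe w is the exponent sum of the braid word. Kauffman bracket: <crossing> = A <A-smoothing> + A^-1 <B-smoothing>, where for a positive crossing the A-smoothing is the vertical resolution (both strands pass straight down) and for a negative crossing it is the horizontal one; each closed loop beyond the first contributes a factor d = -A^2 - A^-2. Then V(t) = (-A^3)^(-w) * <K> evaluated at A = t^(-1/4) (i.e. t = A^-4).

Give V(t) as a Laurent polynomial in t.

t^2 - 2*t + 3 - 3*t^-1 + 4*t^-2 - 3*t^-3 + 2*t^-4 - 2*t^-5 + t^-6

Derivation:
Reading the diagram top to bottom ('/'-over between positions i,i+1 = s_i, '\'-over = s_i^-1): braid word = s1^-1 s2^-1 s1 s1 s1 s2^-1 s1 s2^-1 s2^-1 s1^-1 s3 s4^-1.
The presented braid s1^-1 s2^-1 s1 s1 s1 s2^-1 s1 s2^-1 s2^-1 s1^-1 s3 s4^-1 on 5 strands reduces by inverse Markov moves (closure unchanged at each step):
  Destabilize: the word has the form β·s4^-1 where s4^-1 occurs only as the final letter (β ∈ B_4); drop it and the last strand → 4 strands.
  Destabilize: the word has the form β·s3 where s3 occurs only as the final letter (β ∈ B_3); drop it and the last strand → 3 strands.
Reduced to β = s1^-1 s2^-1 s1 s1 s1 s2^-1 s1 s2^-1 s2^-1 s1^-1 on 3 strands, 10 crossings.
Compute on β:
Braid: s1^-1 s2^-1 s1 s1 s1 s2^-1 s1 s2^-1 s2^-1 s1^-1 on 3 strands, 10 crossings.
Writhe w = (#positive) - (#negative) = 4 - 6 = -2.
Enumerate smoothing states for the bracket polynomial. There are 2^10 = 1024 states.
Smooth each crossing (0=||, 1=⌣⌢); contribution A^(Σ sign_k(1-2s_k)) * d^(L-1).
Tabulate the states by total A-exponent and number of loops L (A-exp: L × count):
  A^10: L=5 ×1
  A^8: L=4 ×10
  A^6: L=3 ×38, L=5 ×7
  A^4: L=2 ×67, L=4 ×49, L=6 ×4
  A^2: L=1 ×46, L=3 ×130, L=5 ×33, L=7 ×1
  A^0: L=2 ×131, L=4 ×110, L=6 ×11
  A^-2: L=1 ×25, L=3 ×133, L=5 ×51, L=7 ×1
  A^-4: L=2 ×37, L=4 ×72, L=6 ×11
  A^-6: L=3 ×25, L=5 ×19, L=7 ×1
  A^-8: L=4 ×8, L=6 ×2
  A^-10: L=5 ×1
Each group contributes A^e * Σ count * d^(L-1):
Powers of d = -A^2 - A^-2: d^2 = A^4 + 2 + A^-4; d^3 = -A^6 - 3*A^2 - 3*A^-2 - A^-6; d^4 = A^8 + 4*A^4 + 6 + 4*A^-4 + A^-8; d^5 = -A^10 - 5*A^6 - 10*A^2 - 10*A^-2 - 5*A^-6 - A^-10; d^6 = A^12 + 6*A^8 + 15*A^4 + 20 + 15*A^-4 + 6*A^-8 + A^-12.
  A^10 * (d^4) = A^18 + 4*A^14 + 6*A^10 + 4*A^6 + A^2
  A^8 * (10*d^3) = -10*A^14 - 30*A^10 - 30*A^6 - 10*A^2
  A^6 * (38*d^2 + 7*d^4) = 7*A^14 + 66*A^10 + 118*A^6 + 66*A^2 + 7*A^-2
  A^4 * (67*d + 49*d^3 + 4*d^5) = -4*A^14 - 69*A^10 - 254*A^6 - 254*A^2 - 69*A^-2 - 4*A^-6
  A^2 * (46 + 130*d^2 + 33*d^4 + d^6) = A^14 + 39*A^10 + 277*A^6 + 524*A^2 + 277*A^-2 + 39*A^-6 + A^-10
  A^0 * (131*d + 110*d^3 + 11*d^5) = -11*A^10 - 165*A^6 - 571*A^2 - 571*A^-2 - 165*A^-6 - 11*A^-10
  A^-2 * (25 + 133*d^2 + 51*d^4 + d^6) = A^10 + 57*A^6 + 352*A^2 + 617*A^-2 + 352*A^-6 + 57*A^-10 + A^-14
  A^-4 * (37*d + 72*d^3 + 11*d^5) = -11*A^6 - 127*A^2 - 363*A^-2 - 363*A^-6 - 127*A^-10 - 11*A^-14
  A^-6 * (25*d^2 + 19*d^4 + d^6) = A^6 + 25*A^2 + 116*A^-2 + 184*A^-6 + 116*A^-10 + 25*A^-14 + A^-18
  A^-8 * (8*d^3 + 2*d^5) = -2*A^2 - 18*A^-2 - 44*A^-6 - 44*A^-10 - 18*A^-14 - 2*A^-18
  A^-10 * (d^4) = A^-2 + 4*A^-6 + 6*A^-10 + 4*A^-14 + A^-18
Summing the groups: <K> = A^18 - 2*A^14 + 2*A^10 - 3*A^6 + 4*A^2 - 3*A^-2 + 3*A^-6 - 2*A^-10 + A^-14
Normalise by the writhe: (-A^3)^(-w) = (-A^3)^(2) = A^6, so f(A) = A^6 * <K> = A^24 - 2*A^20 + 2*A^16 - 3*A^12 + 4*A^8 - 3*A^4 + 3 - 2*A^-4 + A^-8.
Substitute A = t^(-1/4), i.e. A^e → t^(-e/4): V(t) = t^2 - 2*t + 3 - 3*t^-1 + 4*t^-2 - 3*t^-3 + 2*t^-4 - 2*t^-5 + t^-6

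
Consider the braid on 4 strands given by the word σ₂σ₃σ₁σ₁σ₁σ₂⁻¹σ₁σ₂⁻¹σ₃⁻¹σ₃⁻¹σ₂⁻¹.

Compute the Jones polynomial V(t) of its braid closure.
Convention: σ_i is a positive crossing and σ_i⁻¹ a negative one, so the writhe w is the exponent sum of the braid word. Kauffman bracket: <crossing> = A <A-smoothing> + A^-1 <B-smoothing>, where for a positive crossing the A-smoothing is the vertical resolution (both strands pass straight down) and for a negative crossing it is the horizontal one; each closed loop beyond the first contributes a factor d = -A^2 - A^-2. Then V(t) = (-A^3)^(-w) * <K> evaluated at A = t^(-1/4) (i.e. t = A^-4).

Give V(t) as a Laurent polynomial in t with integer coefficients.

t^5 - 2*t^4 + 2*t^3 - 2*t^2 + 2*t - 1 + t^-1

Derivation:
The presented braid s2 s3 s1 s1 s1 s2^-1 s1 s2^-1 s3^-1 s3^-1 s2^-1 on 4 strands reduces by inverse Markov moves (closure unchanged at each step):
  Deconjugate: the word is γ·β·γ⁻¹ with γ = s2 s3 (prefix) and γ⁻¹ = s3^-1 s2^-1 (suffix); strip both.
  Destabilize: the word has the form β·s3^-1 where s3^-1 occurs only as the final letter (β ∈ B_3); drop it and the last strand → 3 strands.
Reduced to β = s1 s1 s1 s2^-1 s1 s2^-1 on 3 strands, 6 crossings.
Compute on β:
Braid: s1 s1 s1 s2^-1 s1 s2^-1 on 3 strands, 6 crossings.
Writhe w = (#positive) - (#negative) = 4 - 2 = 2.
Enumerate smoothing states for the bracket polynomial. There are 2^6 = 64 states.
Smooth each crossing (0=||, 1=⌣⌢); contribution A^(Σ sign_k(1-2s_k)) * d^(L-1).
Tabulate the states by total A-exponent and number of loops L (A-exp: L × count):
  A^6: L=3 ×1
  A^4: L=2 ×6
  A^2: L=1 ×11, L=3 ×4
  A^0: L=2 ×19, L=4 ×1
  A^-2: L=3 ×15
  A^-4: L=4 ×6
  A^-6: L=5 ×1
Each group contributes A^e * Σ count * d^(L-1):
Powers of d = -A^2 - A^-2: d^2 = A^4 + 2 + A^-4; d^3 = -A^6 - 3*A^2 - 3*A^-2 - A^-6; d^4 = A^8 + 4*A^4 + 6 + 4*A^-4 + A^-8.
  A^6 * (d^2) = A^10 + 2*A^6 + A^2
  A^4 * (6*d) = -6*A^6 - 6*A^2
  A^2 * (11 + 4*d^2) = 4*A^6 + 19*A^2 + 4*A^-2
  A^0 * (19*d + d^3) = -A^6 - 22*A^2 - 22*A^-2 - A^-6
  A^-2 * (15*d^2) = 15*A^2 + 30*A^-2 + 15*A^-6
  A^-4 * (6*d^3) = -6*A^2 - 18*A^-2 - 18*A^-6 - 6*A^-10
  A^-6 * (d^4) = A^2 + 4*A^-2 + 6*A^-6 + 4*A^-10 + A^-14
Summing the groups: <K> = A^10 - A^6 + 2*A^2 - 2*A^-2 + 2*A^-6 - 2*A^-10 + A^-14
Normalise by the writhe: (-A^3)^(-w) = (-A^3)^(-2) = A^-6, so f(A) = A^-6 * <K> = A^4 - 1 + 2*A^-4 - 2*A^-8 + 2*A^-12 - 2*A^-16 + A^-20.
Substitute A = t^(-1/4), i.e. A^e → t^(-e/4): V(t) = t^5 - 2*t^4 + 2*t^3 - 2*t^2 + 2*t - 1 + t^-1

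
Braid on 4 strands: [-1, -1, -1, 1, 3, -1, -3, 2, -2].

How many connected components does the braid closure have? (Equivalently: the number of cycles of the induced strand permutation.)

Track the strand permutation on 4 strands, starting from identity.
  step 1: s1^-1 swaps positions 1,2 -> [2 1 3 4]
  step 2: s1^-1 swaps positions 1,2 -> [1 2 3 4]
  step 3: s1^-1 swaps positions 1,2 -> [2 1 3 4]
  step 4: s1 swaps positions 1,2 -> [1 2 3 4]
  step 5: s3 swaps positions 3,4 -> [1 2 4 3]
  step 6: s1^-1 swaps positions 1,2 -> [2 1 4 3]
  step 7: s3^-1 swaps positions 3,4 -> [2 1 3 4]
  step 8: s2 swaps positions 2,3 -> [2 3 1 4]
  step 9: s2^-1 swaps positions 2,3 -> [2 1 3 4]
Final permutation (position -> original strand): [2 1 3 4]
Closure components = cycle count of this permutation = 3.

Answer: 3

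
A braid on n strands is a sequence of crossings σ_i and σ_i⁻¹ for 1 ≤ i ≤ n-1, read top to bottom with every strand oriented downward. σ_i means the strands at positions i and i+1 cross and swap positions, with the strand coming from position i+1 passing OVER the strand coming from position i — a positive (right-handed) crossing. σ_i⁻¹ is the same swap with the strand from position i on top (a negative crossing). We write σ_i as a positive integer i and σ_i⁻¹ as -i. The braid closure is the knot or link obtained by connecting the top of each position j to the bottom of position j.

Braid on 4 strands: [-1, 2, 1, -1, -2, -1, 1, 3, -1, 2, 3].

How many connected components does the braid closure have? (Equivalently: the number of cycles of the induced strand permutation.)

3

Derivation:
Track the strand permutation on 4 strands, starting from identity.
  step 1: s1^-1 swaps positions 1,2 -> [2 1 3 4]
  step 2: s2 swaps positions 2,3 -> [2 3 1 4]
  step 3: s1 swaps positions 1,2 -> [3 2 1 4]
  step 4: s1^-1 swaps positions 1,2 -> [2 3 1 4]
  step 5: s2^-1 swaps positions 2,3 -> [2 1 3 4]
  step 6: s1^-1 swaps positions 1,2 -> [1 2 3 4]
  step 7: s1 swaps positions 1,2 -> [2 1 3 4]
  step 8: s3 swaps positions 3,4 -> [2 1 4 3]
  step 9: s1^-1 swaps positions 1,2 -> [1 2 4 3]
  step 10: s2 swaps positions 2,3 -> [1 4 2 3]
  step 11: s3 swaps positions 3,4 -> [1 4 3 2]
Final permutation (position -> original strand): [1 4 3 2]
Closure components = cycle count of this permutation = 3.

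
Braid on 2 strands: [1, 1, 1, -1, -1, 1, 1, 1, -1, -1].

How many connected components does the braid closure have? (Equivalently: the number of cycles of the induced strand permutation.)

Track the strand permutation on 2 strands, starting from identity.
  step 1: s1 swaps positions 1,2 -> [2 1]
  step 2: s1 swaps positions 1,2 -> [1 2]
  step 3: s1 swaps positions 1,2 -> [2 1]
  step 4: s1^-1 swaps positions 1,2 -> [1 2]
  step 5: s1^-1 swaps positions 1,2 -> [2 1]
  step 6: s1 swaps positions 1,2 -> [1 2]
  step 7: s1 swaps positions 1,2 -> [2 1]
  step 8: s1 swaps positions 1,2 -> [1 2]
  step 9: s1^-1 swaps positions 1,2 -> [2 1]
  step 10: s1^-1 swaps positions 1,2 -> [1 2]
Final permutation (position -> original strand): [1 2]
Closure components = cycle count of this permutation = 2.

Answer: 2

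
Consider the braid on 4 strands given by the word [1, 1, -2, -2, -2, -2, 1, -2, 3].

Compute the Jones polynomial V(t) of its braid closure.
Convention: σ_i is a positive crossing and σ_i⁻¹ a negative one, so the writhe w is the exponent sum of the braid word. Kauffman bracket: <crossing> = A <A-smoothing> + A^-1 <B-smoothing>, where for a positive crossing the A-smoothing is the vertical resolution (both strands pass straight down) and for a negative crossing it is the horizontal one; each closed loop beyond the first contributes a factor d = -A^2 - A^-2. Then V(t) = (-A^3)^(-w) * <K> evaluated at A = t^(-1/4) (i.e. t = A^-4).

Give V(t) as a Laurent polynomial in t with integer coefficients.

The presented braid s1 s1 s2^-1 s2^-1 s2^-1 s2^-1 s1 s2^-1 s3 on 4 strands reduces by inverse Markov moves (closure unchanged at each step):
  Destabilize: the word has the form β·s3 where s3 occurs only as the final letter (β ∈ B_3); drop it and the last strand → 3 strands.
Reduced to β = s1 s1 s2^-1 s2^-1 s2^-1 s2^-1 s1 s2^-1 on 3 strands, 8 crossings.
Compute on β:
Braid: s1 s1 s2^-1 s2^-1 s2^-1 s2^-1 s1 s2^-1 on 3 strands, 8 crossings.
Writhe w = (#positive) - (#negative) = 3 - 5 = -2.
State-sum expansion of <K>. There are 2^8 = 256 states.
For each crossing: s=0 is the vertical smoothing, s=1 horizontal. Crossing k contributes A^(sign_k * (1 - 2*s_k)); loop factor d = -A^2 - A^-2.
Tabulate the states by total A-exponent and number of loops L (A-exp: L × count):
  A^8: L=6 ×1
  A^6: L=5 ×8
  A^4: L=4 ×27, L=6 ×1
  A^2: L=3 ×48, L=5 ×8
  A^0: L=2 ×47, L=4 ×22, L=6 ×1
  A^-2: L=1 ×23, L=3 ×29, L=5 ×4
  A^-4: L=2 ×22, L=4 ×6
  A^-6: L=3 ×8
  A^-8: L=4 ×1
Each group contributes A^e * Σ count * d^(L-1):
Powers of d = -A^2 - A^-2: d^2 = A^4 + 2 + A^-4; d^3 = -A^6 - 3*A^2 - 3*A^-2 - A^-6; d^4 = A^8 + 4*A^4 + 6 + 4*A^-4 + A^-8; d^5 = -A^10 - 5*A^6 - 10*A^2 - 10*A^-2 - 5*A^-6 - A^-10.
  A^8 * (d^5) = -A^18 - 5*A^14 - 10*A^10 - 10*A^6 - 5*A^2 - A^-2
  A^6 * (8*d^4) = 8*A^14 + 32*A^10 + 48*A^6 + 32*A^2 + 8*A^-2
  A^4 * (27*d^3 + d^5) = -A^14 - 32*A^10 - 91*A^6 - 91*A^2 - 32*A^-2 - A^-6
  A^2 * (48*d^2 + 8*d^4) = 8*A^10 + 80*A^6 + 144*A^2 + 80*A^-2 + 8*A^-6
  A^0 * (47*d + 22*d^3 + d^5) = -A^10 - 27*A^6 - 123*A^2 - 123*A^-2 - 27*A^-6 - A^-10
  A^-2 * (23 + 29*d^2 + 4*d^4) = 4*A^6 + 45*A^2 + 105*A^-2 + 45*A^-6 + 4*A^-10
  A^-4 * (22*d + 6*d^3) = -6*A^2 - 40*A^-2 - 40*A^-6 - 6*A^-10
  A^-6 * (8*d^2) = 8*A^-2 + 16*A^-6 + 8*A^-10
  A^-8 * (d^3) = -A^-2 - 3*A^-6 - 3*A^-10 - A^-14
Summing the groups: <K> = -A^18 + 2*A^14 - 3*A^10 + 4*A^6 - 4*A^2 + 4*A^-2 - 2*A^-6 + 2*A^-10 - A^-14
Normalise by the writhe: (-A^3)^(-w) = (-A^3)^(2) = A^6, so f(A) = A^6 * <K> = -A^24 + 2*A^20 - 3*A^16 + 4*A^12 - 4*A^8 + 4*A^4 - 2 + 2*A^-4 - A^-8.
Substitute A = t^(-1/4), i.e. A^e → t^(-e/4): V(t) = -t^2 + 2*t - 2 + 4*t^-1 - 4*t^-2 + 4*t^-3 - 3*t^-4 + 2*t^-5 - t^-6

Answer: -t^2 + 2*t - 2 + 4*t^-1 - 4*t^-2 + 4*t^-3 - 3*t^-4 + 2*t^-5 - t^-6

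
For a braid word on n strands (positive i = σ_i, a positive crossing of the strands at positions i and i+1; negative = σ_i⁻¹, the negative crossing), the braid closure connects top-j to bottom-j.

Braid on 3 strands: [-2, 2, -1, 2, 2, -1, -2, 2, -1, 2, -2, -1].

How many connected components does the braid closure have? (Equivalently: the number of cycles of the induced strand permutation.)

3

Derivation:
Track the strand permutation on 3 strands, starting from identity.
  step 1: s2^-1 swaps positions 2,3 -> [1 3 2]
  step 2: s2 swaps positions 2,3 -> [1 2 3]
  step 3: s1^-1 swaps positions 1,2 -> [2 1 3]
  step 4: s2 swaps positions 2,3 -> [2 3 1]
  step 5: s2 swaps positions 2,3 -> [2 1 3]
  step 6: s1^-1 swaps positions 1,2 -> [1 2 3]
  step 7: s2^-1 swaps positions 2,3 -> [1 3 2]
  step 8: s2 swaps positions 2,3 -> [1 2 3]
  step 9: s1^-1 swaps positions 1,2 -> [2 1 3]
  step 10: s2 swaps positions 2,3 -> [2 3 1]
  step 11: s2^-1 swaps positions 2,3 -> [2 1 3]
  step 12: s1^-1 swaps positions 1,2 -> [1 2 3]
Final permutation (position -> original strand): [1 2 3]
Closure components = cycle count of this permutation = 3.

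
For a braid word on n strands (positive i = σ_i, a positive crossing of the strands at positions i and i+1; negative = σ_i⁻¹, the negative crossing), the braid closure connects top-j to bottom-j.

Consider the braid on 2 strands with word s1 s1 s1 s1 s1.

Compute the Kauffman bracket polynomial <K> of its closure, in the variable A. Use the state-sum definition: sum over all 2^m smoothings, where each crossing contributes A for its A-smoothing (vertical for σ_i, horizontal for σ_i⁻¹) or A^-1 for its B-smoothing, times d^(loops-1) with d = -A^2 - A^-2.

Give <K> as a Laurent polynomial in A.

-A^7 - A^-1 + A^-5 - A^-9 + A^-13

Derivation:
Braid: s1 s1 s1 s1 s1 on 2 strands, 5 crossings.
Writhe w = (#positive) - (#negative) = 5 - 0 = 5.
Enumerate smoothing states for the bracket polynomial. There are 2^5 = 32 states.
Each crossing splits two ways (0=vertical, 1=horizontal). The state's weight is A^(#A-smoothings - #B-smoothings) * d^(loops - 1).
  state 00000: A-exp=+5, loops=2, term = A^5 * d^1
  state 00001: A-exp=+3, loops=1, term = A^3 * d^0
  state 00010: A-exp=+3, loops=1, term = A^3 * d^0
  state 00011: A-exp=+1, loops=2, term = A^1 * d^1
  state 00100: A-exp=+3, loops=1, term = A^3 * d^0
  state 00101: A-exp=+1, loops=2, term = A^1 * d^1
  state 00110: A-exp=+1, loops=2, term = A^1 * d^1
  state 00111: A-exp=-1, loops=3, term = A^-1 * d^2
  state 01000: A-exp=+3, loops=1, term = A^3 * d^0
  state 01001: A-exp=+1, loops=2, term = A^1 * d^1
  state 01010: A-exp=+1, loops=2, term = A^1 * d^1
  state 01011: A-exp=-1, loops=3, term = A^-1 * d^2
  state 01100: A-exp=+1, loops=2, term = A^1 * d^1
  state 01101: A-exp=-1, loops=3, term = A^-1 * d^2
  state 01110: A-exp=-1, loops=3, term = A^-1 * d^2
  state 01111: A-exp=-3, loops=4, term = A^-3 * d^3
  state 10000: A-exp=+3, loops=1, term = A^3 * d^0
  state 10001: A-exp=+1, loops=2, term = A^1 * d^1
  state 10010: A-exp=+1, loops=2, term = A^1 * d^1
  state 10011: A-exp=-1, loops=3, term = A^-1 * d^2
  state 10100: A-exp=+1, loops=2, term = A^1 * d^1
  state 10101: A-exp=-1, loops=3, term = A^-1 * d^2
  state 10110: A-exp=-1, loops=3, term = A^-1 * d^2
  state 10111: A-exp=-3, loops=4, term = A^-3 * d^3
  state 11000: A-exp=+1, loops=2, term = A^1 * d^1
  state 11001: A-exp=-1, loops=3, term = A^-1 * d^2
  state 11010: A-exp=-1, loops=3, term = A^-1 * d^2
  state 11011: A-exp=-3, loops=4, term = A^-3 * d^3
  state 11100: A-exp=-1, loops=3, term = A^-1 * d^2
  state 11101: A-exp=-3, loops=4, term = A^-3 * d^3
  state 11110: A-exp=-3, loops=4, term = A^-3 * d^3
  state 11111: A-exp=-5, loops=5, term = A^-5 * d^4
Collect the terms by A-exponent (count of states per loop number):
Powers of d = -A^2 - A^-2: d^2 = A^4 + 2 + A^-4; d^3 = -A^6 - 3*A^2 - 3*A^-2 - A^-6; d^4 = A^8 + 4*A^4 + 6 + 4*A^-4 + A^-8.
  A^5 * (d) = -A^7 - A^3
  A^3 * (5) = 5*A^3
  A^1 * (10*d) = -10*A^3 - 10*A^-1
  A^-1 * (10*d^2) = 10*A^3 + 20*A^-1 + 10*A^-5
  A^-3 * (5*d^3) = -5*A^3 - 15*A^-1 - 15*A^-5 - 5*A^-9
  A^-5 * (d^4) = A^3 + 4*A^-1 + 6*A^-5 + 4*A^-9 + A^-13
Summing the groups: <K> = -A^7 - A^-1 + A^-5 - A^-9 + A^-13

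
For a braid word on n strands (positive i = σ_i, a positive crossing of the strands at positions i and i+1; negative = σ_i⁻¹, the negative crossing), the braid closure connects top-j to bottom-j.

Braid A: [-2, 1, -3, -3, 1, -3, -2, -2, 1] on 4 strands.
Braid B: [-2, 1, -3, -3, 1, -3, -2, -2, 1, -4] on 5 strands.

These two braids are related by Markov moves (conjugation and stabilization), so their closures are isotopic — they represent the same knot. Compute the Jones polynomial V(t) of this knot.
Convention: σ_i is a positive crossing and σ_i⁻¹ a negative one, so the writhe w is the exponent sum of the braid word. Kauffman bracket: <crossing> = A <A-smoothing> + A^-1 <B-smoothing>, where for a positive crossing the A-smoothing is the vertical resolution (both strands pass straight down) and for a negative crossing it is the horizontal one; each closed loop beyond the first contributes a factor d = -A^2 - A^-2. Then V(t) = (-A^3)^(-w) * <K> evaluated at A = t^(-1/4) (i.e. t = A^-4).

-t^2 + 2*t - 3 + 6*t^-1 - 6*t^-2 + 7*t^-3 - 6*t^-4 + 4*t^-5 - 3*t^-6 + t^-7

Derivation:
Markov-equivalent braids have isotopic closures, hence identical knot invariants. Strip the Markov moves from each word to reach a common short braid β, then compute V(t) once on β.
Braid A: s2^-1 s1 s3^-1 s3^-1 s1 s3^-1 s2^-1 s2^-1 s1 on 4 strands has no conjugating prefix/suffix or stabilization to strip; take β = s2^-1 s1 s3^-1 s3^-1 s1 s3^-1 s2^-1 s2^-1 s1.
Braid B: s2^-1 s1 s3^-1 s3^-1 s1 s3^-1 s2^-1 s2^-1 s1 s4^-1 on 5 strands reduces by inverse Markov moves (closure unchanged at each step):
  Destabilize: the word has the form β·s4^-1 where s4^-1 occurs only as the final letter (β ∈ B_4); drop it and the last strand → 4 strands.
Reduced to β = s2^-1 s1 s3^-1 s3^-1 s1 s3^-1 s2^-1 s2^-1 s1 on 4 strands, 9 crossings.
Both give the same β = s2^-1 s1 s3^-1 s3^-1 s1 s3^-1 s2^-1 s2^-1 s1 on 4 strands, so one state sum suffices:
Braid: s2^-1 s1 s3^-1 s3^-1 s1 s3^-1 s2^-1 s2^-1 s1 on 4 strands, 9 crossings.
Writhe w = (#positive) - (#negative) = 3 - 6 = -3.
Computing the Kauffman bracket via state sum. There are 2^9 = 512 states.
For each crossing: s=0 is the vertical smoothing, s=1 horizontal. Crossing k contributes A^(sign_k * (1 - 2*s_k)); loop factor d = -A^2 - A^-2.
Tabulate the states by total A-exponent and number of loops L (A-exp: L × count):
  A^9: L=6 ×1
  A^7: L=5 ×9
  A^5: L=4 ×35, L=6 ×1
  A^3: L=3 ×73, L=5 ×11
  A^1: L=2 ×81, L=4 ×44, L=6 ×1
  A^-1: L=1 ×39, L=3 ×77, L=5 ×10
  A^-3: L=2 ×55, L=4 ×28, L=6 ×1
  A^-5: L=3 ×32, L=5 ×4
  A^-7: L=4 ×9
  A^-9: L=5 ×1
Each group contributes A^e * Σ count * d^(L-1):
Powers of d = -A^2 - A^-2: d^2 = A^4 + 2 + A^-4; d^3 = -A^6 - 3*A^2 - 3*A^-2 - A^-6; d^4 = A^8 + 4*A^4 + 6 + 4*A^-4 + A^-8; d^5 = -A^10 - 5*A^6 - 10*A^2 - 10*A^-2 - 5*A^-6 - A^-10.
  A^9 * (d^5) = -A^19 - 5*A^15 - 10*A^11 - 10*A^7 - 5*A^3 - A^-1
  A^7 * (9*d^4) = 9*A^15 + 36*A^11 + 54*A^7 + 36*A^3 + 9*A^-1
  A^5 * (35*d^3 + d^5) = -A^15 - 40*A^11 - 115*A^7 - 115*A^3 - 40*A^-1 - A^-5
  A^3 * (73*d^2 + 11*d^4) = 11*A^11 + 117*A^7 + 212*A^3 + 117*A^-1 + 11*A^-5
  A^1 * (81*d + 44*d^3 + d^5) = -A^11 - 49*A^7 - 223*A^3 - 223*A^-1 - 49*A^-5 - A^-9
  A^-1 * (39 + 77*d^2 + 10*d^4) = 10*A^7 + 117*A^3 + 253*A^-1 + 117*A^-5 + 10*A^-9
  A^-3 * (55*d + 28*d^3 + d^5) = -A^7 - 33*A^3 - 149*A^-1 - 149*A^-5 - 33*A^-9 - A^-13
  A^-5 * (32*d^2 + 4*d^4) = 4*A^3 + 48*A^-1 + 88*A^-5 + 48*A^-9 + 4*A^-13
  A^-7 * (9*d^3) = -9*A^-1 - 27*A^-5 - 27*A^-9 - 9*A^-13
  A^-9 * (d^4) = A^-1 + 4*A^-5 + 6*A^-9 + 4*A^-13 + A^-17
Summing the groups: <K> = -A^19 + 3*A^15 - 4*A^11 + 6*A^7 - 7*A^3 + 6*A^-1 - 6*A^-5 + 3*A^-9 - 2*A^-13 + A^-17
Normalise by the writhe: (-A^3)^(-w) = (-A^3)^(3) = -A^9, so f(A) = -A^9 * <K> = A^28 - 3*A^24 + 4*A^20 - 6*A^16 + 7*A^12 - 6*A^8 + 6*A^4 - 3 + 2*A^-4 - A^-8.
Substitute A = t^(-1/4), i.e. A^e → t^(-e/4): V(t) = -t^2 + 2*t - 3 + 6*t^-1 - 6*t^-2 + 7*t^-3 - 6*t^-4 + 4*t^-5 - 3*t^-6 + t^-7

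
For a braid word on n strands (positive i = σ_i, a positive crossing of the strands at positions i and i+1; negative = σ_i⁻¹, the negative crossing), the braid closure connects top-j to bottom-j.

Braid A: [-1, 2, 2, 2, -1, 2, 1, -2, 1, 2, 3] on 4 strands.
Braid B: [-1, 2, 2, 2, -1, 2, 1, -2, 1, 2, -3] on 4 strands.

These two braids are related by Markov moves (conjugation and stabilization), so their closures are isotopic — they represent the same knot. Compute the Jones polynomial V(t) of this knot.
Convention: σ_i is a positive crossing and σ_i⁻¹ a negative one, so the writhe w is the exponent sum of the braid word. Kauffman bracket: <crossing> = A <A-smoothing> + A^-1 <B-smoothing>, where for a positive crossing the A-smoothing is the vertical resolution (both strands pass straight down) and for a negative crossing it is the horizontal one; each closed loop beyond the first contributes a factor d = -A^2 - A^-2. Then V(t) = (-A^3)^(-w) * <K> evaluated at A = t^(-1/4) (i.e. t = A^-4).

-t^8 + t^7 - 2*t^6 + 3*t^5 - 3*t^4 + 4*t^3 - 2*t^2 + 2*t - 1

Derivation:
Markov-equivalent braids have isotopic closures, hence identical knot invariants. Strip the Markov moves from each word to reach a common short braid β, then compute V(t) once on β.
Braid A: s1^-1 s2 s2 s2 s1^-1 s2 s1 s2^-1 s1 s2 s3 on 4 strands reduces by inverse Markov moves (closure unchanged at each step):
  Destabilize: the word has the form β·s3 where s3 occurs only as the final letter (β ∈ B_3); drop it and the last strand → 3 strands.
Reduced to β = s1^-1 s2 s2 s2 s1^-1 s2 s1 s2^-1 s1 s2 on 3 strands, 10 crossings.
Braid B: s1^-1 s2 s2 s2 s1^-1 s2 s1 s2^-1 s1 s2 s3^-1 on 4 strands reduces by inverse Markov moves (closure unchanged at each step):
  Destabilize: the word has the form β·s3^-1 where s3^-1 occurs only as the final letter (β ∈ B_3); drop it and the last strand → 3 strands.
Reduced to β = s1^-1 s2 s2 s2 s1^-1 s2 s1 s2^-1 s1 s2 on 3 strands, 10 crossings.
Both give the same β = s1^-1 s2 s2 s2 s1^-1 s2 s1 s2^-1 s1 s2 on 3 strands, so one state sum suffices:
Braid: s1^-1 s2 s2 s2 s1^-1 s2 s1 s2^-1 s1 s2 on 3 strands, 10 crossings.
Writhe w = (#positive) - (#negative) = 7 - 3 = 4.
Computing the Kauffman bracket via state sum. There are 2^10 = 1024 states.
Each crossing splits two ways (0=vertical, 1=horizontal). The state's weight is A^(#A-smoothings - #B-smoothings) * d^(loops - 1).
Tabulate the states by total A-exponent and number of loops L (A-exp: L × count):
  A^10: L=2 ×1
  A^8: L=1 ×5, L=3 ×5
  A^6: L=2 ×39, L=4 ×6
  A^4: L=1 ×34, L=3 ×85, L=5 ×1
  A^2: L=2 ×138, L=4 ×72
  A^0: L=1 ×48, L=3 ×167, L=5 ×37
  A^-2: L=2 ×91, L=4 ×109, L=6 ×10
  A^-4: L=3 ×82, L=5 ×37, L=7 ×1
  A^-6: L=4 ×40, L=6 ×5
  A^-8: L=5 ×10
  A^-10: L=6 ×1
Each group contributes A^e * Σ count * d^(L-1):
Powers of d = -A^2 - A^-2: d^2 = A^4 + 2 + A^-4; d^3 = -A^6 - 3*A^2 - 3*A^-2 - A^-6; d^4 = A^8 + 4*A^4 + 6 + 4*A^-4 + A^-8; d^5 = -A^10 - 5*A^6 - 10*A^2 - 10*A^-2 - 5*A^-6 - A^-10; d^6 = A^12 + 6*A^8 + 15*A^4 + 20 + 15*A^-4 + 6*A^-8 + A^-12.
  A^10 * (d) = -A^12 - A^8
  A^8 * (5 + 5*d^2) = 5*A^12 + 15*A^8 + 5*A^4
  A^6 * (39*d + 6*d^3) = -6*A^12 - 57*A^8 - 57*A^4 - 6
  A^4 * (34 + 85*d^2 + d^4) = A^12 + 89*A^8 + 210*A^4 + 89 + A^-4
  A^2 * (138*d + 72*d^3) = -72*A^8 - 354*A^4 - 354 - 72*A^-4
  A^0 * (48 + 167*d^2 + 37*d^4) = 37*A^8 + 315*A^4 + 604 + 315*A^-4 + 37*A^-8
  A^-2 * (91*d + 109*d^3 + 10*d^5) = -10*A^8 - 159*A^4 - 518 - 518*A^-4 - 159*A^-8 - 10*A^-12
  A^-4 * (82*d^2 + 37*d^4 + d^6) = A^8 + 43*A^4 + 245 + 406*A^-4 + 245*A^-8 + 43*A^-12 + A^-16
  A^-6 * (40*d^3 + 5*d^5) = -5*A^4 - 65 - 170*A^-4 - 170*A^-8 - 65*A^-12 - 5*A^-16
  A^-8 * (10*d^4) = 10 + 40*A^-4 + 60*A^-8 + 40*A^-12 + 10*A^-16
  A^-10 * (d^5) = -1 - 5*A^-4 - 10*A^-8 - 10*A^-12 - 5*A^-16 - A^-20
Summing the groups: <K> = -A^12 + 2*A^8 - 2*A^4 + 4 - 3*A^-4 + 3*A^-8 - 2*A^-12 + A^-16 - A^-20
Normalise by the writhe: (-A^3)^(-w) = (-A^3)^(-4) = A^-12, so f(A) = A^-12 * <K> = -1 + 2*A^-4 - 2*A^-8 + 4*A^-12 - 3*A^-16 + 3*A^-20 - 2*A^-24 + A^-28 - A^-32.
Substitute A = t^(-1/4), i.e. A^e → t^(-e/4): V(t) = -t^8 + t^7 - 2*t^6 + 3*t^5 - 3*t^4 + 4*t^3 - 2*t^2 + 2*t - 1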